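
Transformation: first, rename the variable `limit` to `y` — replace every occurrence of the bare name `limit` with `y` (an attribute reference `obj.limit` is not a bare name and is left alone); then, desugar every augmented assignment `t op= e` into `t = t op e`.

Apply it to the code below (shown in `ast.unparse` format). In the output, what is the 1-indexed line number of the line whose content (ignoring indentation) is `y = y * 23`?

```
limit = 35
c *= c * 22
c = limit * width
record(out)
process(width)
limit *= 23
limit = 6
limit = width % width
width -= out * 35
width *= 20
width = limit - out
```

Transformed code:
y = 35
c = c * (c * 22)
c = y * width
record(out)
process(width)
y = y * 23
y = 6
y = width % width
width = width - out * 35
width = width * 20
width = y - out

6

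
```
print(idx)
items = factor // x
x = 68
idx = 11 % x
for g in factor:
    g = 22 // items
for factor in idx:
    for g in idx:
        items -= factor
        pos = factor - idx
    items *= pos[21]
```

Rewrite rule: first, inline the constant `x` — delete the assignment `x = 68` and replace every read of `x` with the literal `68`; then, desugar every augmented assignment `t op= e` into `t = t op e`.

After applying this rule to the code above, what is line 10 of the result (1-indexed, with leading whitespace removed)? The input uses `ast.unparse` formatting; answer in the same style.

Transformed code:
print(idx)
items = factor // 68
idx = 11 % 68
for g in factor:
    g = 22 // items
for factor in idx:
    for g in idx:
        items = items - factor
        pos = factor - idx
    items = items * pos[21]

items = items * pos[21]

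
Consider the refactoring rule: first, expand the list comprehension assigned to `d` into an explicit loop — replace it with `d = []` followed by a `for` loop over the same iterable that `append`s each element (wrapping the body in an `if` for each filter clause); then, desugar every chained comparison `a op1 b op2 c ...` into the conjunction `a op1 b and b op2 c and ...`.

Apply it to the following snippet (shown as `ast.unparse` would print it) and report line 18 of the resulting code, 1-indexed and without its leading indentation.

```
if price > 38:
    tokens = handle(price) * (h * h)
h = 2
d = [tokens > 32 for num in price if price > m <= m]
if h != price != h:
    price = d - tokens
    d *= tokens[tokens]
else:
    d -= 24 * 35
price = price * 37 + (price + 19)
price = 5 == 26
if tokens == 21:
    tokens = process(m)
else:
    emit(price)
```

emit(price)

Transformed code:
if price > 38:
    tokens = handle(price) * (h * h)
h = 2
d = []
for num in price:
    if price > m and m <= m:
        d.append(tokens > 32)
if h != price and price != h:
    price = d - tokens
    d *= tokens[tokens]
else:
    d -= 24 * 35
price = price * 37 + (price + 19)
price = 5 == 26
if tokens == 21:
    tokens = process(m)
else:
    emit(price)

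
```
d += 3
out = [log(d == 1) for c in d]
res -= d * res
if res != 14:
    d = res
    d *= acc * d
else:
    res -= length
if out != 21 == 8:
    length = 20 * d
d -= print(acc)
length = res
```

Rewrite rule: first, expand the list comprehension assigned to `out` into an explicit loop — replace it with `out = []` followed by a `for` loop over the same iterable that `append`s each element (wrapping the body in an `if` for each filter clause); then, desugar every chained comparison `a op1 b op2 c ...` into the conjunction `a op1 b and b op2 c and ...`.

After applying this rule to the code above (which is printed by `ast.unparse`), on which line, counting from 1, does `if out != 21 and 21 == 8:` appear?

11

Transformed code:
d += 3
out = []
for c in d:
    out.append(log(d == 1))
res -= d * res
if res != 14:
    d = res
    d *= acc * d
else:
    res -= length
if out != 21 and 21 == 8:
    length = 20 * d
d -= print(acc)
length = res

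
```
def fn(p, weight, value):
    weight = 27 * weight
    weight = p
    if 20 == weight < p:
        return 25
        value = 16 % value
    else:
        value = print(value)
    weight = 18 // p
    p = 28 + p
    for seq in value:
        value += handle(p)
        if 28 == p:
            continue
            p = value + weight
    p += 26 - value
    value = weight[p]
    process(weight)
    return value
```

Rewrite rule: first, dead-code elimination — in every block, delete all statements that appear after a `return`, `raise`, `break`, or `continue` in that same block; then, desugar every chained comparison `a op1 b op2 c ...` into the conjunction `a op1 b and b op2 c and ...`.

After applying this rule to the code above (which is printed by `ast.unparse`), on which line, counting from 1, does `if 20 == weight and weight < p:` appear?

Transformed code:
def fn(p, weight, value):
    weight = 27 * weight
    weight = p
    if 20 == weight and weight < p:
        return 25
    else:
        value = print(value)
    weight = 18 // p
    p = 28 + p
    for seq in value:
        value += handle(p)
        if 28 == p:
            continue
    p += 26 - value
    value = weight[p]
    process(weight)
    return value

4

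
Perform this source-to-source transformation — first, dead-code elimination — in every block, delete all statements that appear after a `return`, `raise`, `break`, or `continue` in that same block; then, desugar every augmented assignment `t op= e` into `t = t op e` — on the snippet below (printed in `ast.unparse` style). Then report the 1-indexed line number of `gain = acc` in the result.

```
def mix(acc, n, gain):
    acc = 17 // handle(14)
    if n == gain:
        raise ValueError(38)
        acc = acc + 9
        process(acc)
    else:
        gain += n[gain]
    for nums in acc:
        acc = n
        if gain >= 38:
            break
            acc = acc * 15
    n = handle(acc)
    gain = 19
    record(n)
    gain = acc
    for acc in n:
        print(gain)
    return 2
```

Transformed code:
def mix(acc, n, gain):
    acc = 17 // handle(14)
    if n == gain:
        raise ValueError(38)
    else:
        gain = gain + n[gain]
    for nums in acc:
        acc = n
        if gain >= 38:
            break
    n = handle(acc)
    gain = 19
    record(n)
    gain = acc
    for acc in n:
        print(gain)
    return 2

14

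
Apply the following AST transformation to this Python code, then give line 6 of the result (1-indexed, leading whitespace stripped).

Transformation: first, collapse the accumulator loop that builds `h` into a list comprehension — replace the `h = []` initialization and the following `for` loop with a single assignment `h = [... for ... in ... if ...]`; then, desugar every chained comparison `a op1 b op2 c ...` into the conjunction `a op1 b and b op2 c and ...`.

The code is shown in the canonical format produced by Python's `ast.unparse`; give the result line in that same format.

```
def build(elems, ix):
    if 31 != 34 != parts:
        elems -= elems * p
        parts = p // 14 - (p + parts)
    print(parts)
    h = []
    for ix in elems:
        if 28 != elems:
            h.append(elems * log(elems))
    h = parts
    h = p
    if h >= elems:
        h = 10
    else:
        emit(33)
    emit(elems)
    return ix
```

h = [elems * log(elems) for ix in elems if 28 != elems]

Transformed code:
def build(elems, ix):
    if 31 != 34 and 34 != parts:
        elems -= elems * p
        parts = p // 14 - (p + parts)
    print(parts)
    h = [elems * log(elems) for ix in elems if 28 != elems]
    h = parts
    h = p
    if h >= elems:
        h = 10
    else:
        emit(33)
    emit(elems)
    return ix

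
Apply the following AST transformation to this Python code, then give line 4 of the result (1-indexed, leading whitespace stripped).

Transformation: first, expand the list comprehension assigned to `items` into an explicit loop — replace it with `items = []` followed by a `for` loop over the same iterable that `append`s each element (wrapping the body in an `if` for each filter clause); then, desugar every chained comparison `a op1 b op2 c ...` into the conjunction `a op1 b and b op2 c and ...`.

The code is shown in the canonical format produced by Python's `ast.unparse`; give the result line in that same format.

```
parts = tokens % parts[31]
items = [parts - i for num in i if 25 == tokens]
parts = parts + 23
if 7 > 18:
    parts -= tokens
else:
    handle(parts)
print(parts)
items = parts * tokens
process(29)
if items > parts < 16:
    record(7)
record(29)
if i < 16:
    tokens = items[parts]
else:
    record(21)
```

if 25 == tokens:

Transformed code:
parts = tokens % parts[31]
items = []
for num in i:
    if 25 == tokens:
        items.append(parts - i)
parts = parts + 23
if 7 > 18:
    parts -= tokens
else:
    handle(parts)
print(parts)
items = parts * tokens
process(29)
if items > parts and parts < 16:
    record(7)
record(29)
if i < 16:
    tokens = items[parts]
else:
    record(21)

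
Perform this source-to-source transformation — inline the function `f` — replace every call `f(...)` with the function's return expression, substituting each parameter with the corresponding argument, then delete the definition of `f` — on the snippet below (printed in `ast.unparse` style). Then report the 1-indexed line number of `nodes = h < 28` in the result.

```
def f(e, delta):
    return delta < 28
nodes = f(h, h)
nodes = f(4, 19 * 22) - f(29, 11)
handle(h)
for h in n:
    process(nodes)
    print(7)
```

1

Transformed code:
nodes = h < 28
nodes = (19 * 22 < 28) - (11 < 28)
handle(h)
for h in n:
    process(nodes)
    print(7)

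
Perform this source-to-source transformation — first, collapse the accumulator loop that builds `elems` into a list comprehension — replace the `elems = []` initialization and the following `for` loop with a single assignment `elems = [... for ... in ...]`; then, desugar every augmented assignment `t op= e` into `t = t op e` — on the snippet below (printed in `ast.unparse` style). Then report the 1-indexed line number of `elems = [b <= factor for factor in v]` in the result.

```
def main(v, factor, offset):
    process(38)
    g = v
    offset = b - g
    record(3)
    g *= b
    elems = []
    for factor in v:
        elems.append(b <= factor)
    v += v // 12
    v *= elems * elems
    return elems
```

Transformed code:
def main(v, factor, offset):
    process(38)
    g = v
    offset = b - g
    record(3)
    g = g * b
    elems = [b <= factor for factor in v]
    v = v + v // 12
    v = v * (elems * elems)
    return elems

7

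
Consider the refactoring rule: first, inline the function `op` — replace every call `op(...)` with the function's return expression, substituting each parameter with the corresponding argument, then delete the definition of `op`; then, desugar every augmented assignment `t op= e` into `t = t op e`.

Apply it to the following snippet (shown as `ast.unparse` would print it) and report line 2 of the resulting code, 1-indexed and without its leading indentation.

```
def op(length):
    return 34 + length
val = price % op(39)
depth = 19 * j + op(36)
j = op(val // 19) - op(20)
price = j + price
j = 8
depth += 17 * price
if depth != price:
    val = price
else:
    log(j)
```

Transformed code:
val = price % (34 + 39)
depth = 19 * j + (34 + 36)
j = 34 + val // 19 - (34 + 20)
price = j + price
j = 8
depth = depth + 17 * price
if depth != price:
    val = price
else:
    log(j)

depth = 19 * j + (34 + 36)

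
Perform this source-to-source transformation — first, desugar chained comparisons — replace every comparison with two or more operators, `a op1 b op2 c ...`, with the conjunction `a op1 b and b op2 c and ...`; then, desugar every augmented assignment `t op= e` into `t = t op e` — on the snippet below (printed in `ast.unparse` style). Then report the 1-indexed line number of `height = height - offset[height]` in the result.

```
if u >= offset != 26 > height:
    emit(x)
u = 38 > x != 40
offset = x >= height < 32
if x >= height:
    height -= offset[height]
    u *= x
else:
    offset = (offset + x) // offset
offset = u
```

Transformed code:
if u >= offset and offset != 26 and (26 > height):
    emit(x)
u = 38 > x and x != 40
offset = x >= height and height < 32
if x >= height:
    height = height - offset[height]
    u = u * x
else:
    offset = (offset + x) // offset
offset = u

6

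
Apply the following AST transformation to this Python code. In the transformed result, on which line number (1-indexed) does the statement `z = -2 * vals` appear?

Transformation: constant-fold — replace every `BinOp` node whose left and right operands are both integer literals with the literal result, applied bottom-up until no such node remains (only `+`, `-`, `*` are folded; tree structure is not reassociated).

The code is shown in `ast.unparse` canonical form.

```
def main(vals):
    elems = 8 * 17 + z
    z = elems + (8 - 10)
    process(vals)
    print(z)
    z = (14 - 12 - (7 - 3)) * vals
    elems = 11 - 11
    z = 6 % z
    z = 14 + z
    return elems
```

6

Transformed code:
def main(vals):
    elems = 136 + z
    z = elems + -2
    process(vals)
    print(z)
    z = -2 * vals
    elems = 0
    z = 6 % z
    z = 14 + z
    return elems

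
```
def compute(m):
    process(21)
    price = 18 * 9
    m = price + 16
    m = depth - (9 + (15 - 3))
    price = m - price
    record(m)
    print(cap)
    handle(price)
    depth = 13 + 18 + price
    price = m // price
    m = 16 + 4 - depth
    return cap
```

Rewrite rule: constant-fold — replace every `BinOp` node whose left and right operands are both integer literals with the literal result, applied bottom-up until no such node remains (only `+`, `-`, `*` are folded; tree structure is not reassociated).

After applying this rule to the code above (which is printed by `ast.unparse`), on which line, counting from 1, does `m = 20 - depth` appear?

Transformed code:
def compute(m):
    process(21)
    price = 162
    m = price + 16
    m = depth - 21
    price = m - price
    record(m)
    print(cap)
    handle(price)
    depth = 31 + price
    price = m // price
    m = 20 - depth
    return cap

12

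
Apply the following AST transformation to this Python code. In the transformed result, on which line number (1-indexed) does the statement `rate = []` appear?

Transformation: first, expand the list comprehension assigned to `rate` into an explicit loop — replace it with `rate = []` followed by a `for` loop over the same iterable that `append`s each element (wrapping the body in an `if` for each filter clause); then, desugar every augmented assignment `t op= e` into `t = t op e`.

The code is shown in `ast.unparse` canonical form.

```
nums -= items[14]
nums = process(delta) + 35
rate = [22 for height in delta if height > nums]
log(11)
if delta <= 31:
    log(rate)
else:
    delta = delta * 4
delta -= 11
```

3

Transformed code:
nums = nums - items[14]
nums = process(delta) + 35
rate = []
for height in delta:
    if height > nums:
        rate.append(22)
log(11)
if delta <= 31:
    log(rate)
else:
    delta = delta * 4
delta = delta - 11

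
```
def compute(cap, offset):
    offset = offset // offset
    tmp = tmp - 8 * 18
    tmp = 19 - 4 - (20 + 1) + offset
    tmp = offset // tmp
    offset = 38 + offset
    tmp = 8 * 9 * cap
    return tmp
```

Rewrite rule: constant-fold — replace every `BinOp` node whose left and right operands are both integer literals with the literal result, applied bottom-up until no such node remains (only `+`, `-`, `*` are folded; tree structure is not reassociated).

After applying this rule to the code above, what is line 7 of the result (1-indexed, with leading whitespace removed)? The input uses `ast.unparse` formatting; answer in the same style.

Transformed code:
def compute(cap, offset):
    offset = offset // offset
    tmp = tmp - 144
    tmp = -6 + offset
    tmp = offset // tmp
    offset = 38 + offset
    tmp = 72 * cap
    return tmp

tmp = 72 * cap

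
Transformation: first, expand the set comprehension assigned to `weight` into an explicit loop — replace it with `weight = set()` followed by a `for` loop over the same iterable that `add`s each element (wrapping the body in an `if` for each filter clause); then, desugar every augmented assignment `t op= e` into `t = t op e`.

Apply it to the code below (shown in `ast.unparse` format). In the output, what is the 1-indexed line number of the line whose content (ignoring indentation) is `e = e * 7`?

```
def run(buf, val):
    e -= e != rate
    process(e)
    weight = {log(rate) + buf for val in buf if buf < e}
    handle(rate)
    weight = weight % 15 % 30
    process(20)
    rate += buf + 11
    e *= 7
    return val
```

Transformed code:
def run(buf, val):
    e = e - (e != rate)
    process(e)
    weight = set()
    for val in buf:
        if buf < e:
            weight.add(log(rate) + buf)
    handle(rate)
    weight = weight % 15 % 30
    process(20)
    rate = rate + (buf + 11)
    e = e * 7
    return val

12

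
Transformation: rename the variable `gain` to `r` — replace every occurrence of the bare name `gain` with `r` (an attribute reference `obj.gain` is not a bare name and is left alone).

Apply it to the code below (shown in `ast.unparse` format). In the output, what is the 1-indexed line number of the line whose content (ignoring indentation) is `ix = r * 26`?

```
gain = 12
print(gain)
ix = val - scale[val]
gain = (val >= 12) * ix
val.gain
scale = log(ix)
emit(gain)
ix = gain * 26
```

8

Transformed code:
r = 12
print(r)
ix = val - scale[val]
r = (val >= 12) * ix
val.gain
scale = log(ix)
emit(r)
ix = r * 26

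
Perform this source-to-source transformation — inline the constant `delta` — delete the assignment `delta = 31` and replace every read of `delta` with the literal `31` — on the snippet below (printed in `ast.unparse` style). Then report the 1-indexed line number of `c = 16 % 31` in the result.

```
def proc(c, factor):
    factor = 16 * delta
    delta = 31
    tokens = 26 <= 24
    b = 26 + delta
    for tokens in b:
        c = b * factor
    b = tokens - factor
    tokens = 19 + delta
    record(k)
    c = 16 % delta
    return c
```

Transformed code:
def proc(c, factor):
    factor = 16 * 31
    tokens = 26 <= 24
    b = 26 + 31
    for tokens in b:
        c = b * factor
    b = tokens - factor
    tokens = 19 + 31
    record(k)
    c = 16 % 31
    return c

10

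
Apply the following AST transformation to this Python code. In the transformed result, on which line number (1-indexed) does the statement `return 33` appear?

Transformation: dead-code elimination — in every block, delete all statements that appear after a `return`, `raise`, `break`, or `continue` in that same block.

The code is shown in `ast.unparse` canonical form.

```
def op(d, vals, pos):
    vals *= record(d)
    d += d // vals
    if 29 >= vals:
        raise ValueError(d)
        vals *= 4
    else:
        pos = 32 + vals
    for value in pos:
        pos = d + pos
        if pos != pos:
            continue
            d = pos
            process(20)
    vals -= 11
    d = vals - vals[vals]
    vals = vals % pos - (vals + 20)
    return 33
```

Transformed code:
def op(d, vals, pos):
    vals *= record(d)
    d += d // vals
    if 29 >= vals:
        raise ValueError(d)
    else:
        pos = 32 + vals
    for value in pos:
        pos = d + pos
        if pos != pos:
            continue
    vals -= 11
    d = vals - vals[vals]
    vals = vals % pos - (vals + 20)
    return 33

15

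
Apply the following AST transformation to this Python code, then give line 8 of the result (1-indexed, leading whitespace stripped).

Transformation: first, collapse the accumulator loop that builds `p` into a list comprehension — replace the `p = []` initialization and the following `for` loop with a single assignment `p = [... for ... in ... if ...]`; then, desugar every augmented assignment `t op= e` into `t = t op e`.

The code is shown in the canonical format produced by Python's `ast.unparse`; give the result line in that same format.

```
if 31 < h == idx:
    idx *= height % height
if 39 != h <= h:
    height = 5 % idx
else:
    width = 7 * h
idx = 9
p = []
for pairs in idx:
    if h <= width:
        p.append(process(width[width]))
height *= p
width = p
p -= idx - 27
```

p = [process(width[width]) for pairs in idx if h <= width]

Transformed code:
if 31 < h == idx:
    idx = idx * (height % height)
if 39 != h <= h:
    height = 5 % idx
else:
    width = 7 * h
idx = 9
p = [process(width[width]) for pairs in idx if h <= width]
height = height * p
width = p
p = p - (idx - 27)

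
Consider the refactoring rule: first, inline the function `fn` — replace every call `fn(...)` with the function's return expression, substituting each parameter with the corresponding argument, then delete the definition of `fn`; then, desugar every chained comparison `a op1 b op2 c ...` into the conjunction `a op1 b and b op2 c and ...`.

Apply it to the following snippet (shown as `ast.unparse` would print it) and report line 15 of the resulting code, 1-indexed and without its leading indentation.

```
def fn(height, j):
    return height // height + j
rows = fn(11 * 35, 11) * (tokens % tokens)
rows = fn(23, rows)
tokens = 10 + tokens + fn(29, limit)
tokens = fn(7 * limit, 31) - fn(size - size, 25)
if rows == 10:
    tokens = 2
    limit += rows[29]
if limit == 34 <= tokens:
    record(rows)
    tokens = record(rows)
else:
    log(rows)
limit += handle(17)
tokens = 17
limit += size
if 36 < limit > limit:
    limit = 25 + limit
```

Transformed code:
rows = (11 * 35 // (11 * 35) + 11) * (tokens % tokens)
rows = 23 // 23 + rows
tokens = 10 + tokens + (29 // 29 + limit)
tokens = 7 * limit // (7 * limit) + 31 - ((size - size) // (size - size) + 25)
if rows == 10:
    tokens = 2
    limit += rows[29]
if limit == 34 and 34 <= tokens:
    record(rows)
    tokens = record(rows)
else:
    log(rows)
limit += handle(17)
tokens = 17
limit += size
if 36 < limit and limit > limit:
    limit = 25 + limit

limit += size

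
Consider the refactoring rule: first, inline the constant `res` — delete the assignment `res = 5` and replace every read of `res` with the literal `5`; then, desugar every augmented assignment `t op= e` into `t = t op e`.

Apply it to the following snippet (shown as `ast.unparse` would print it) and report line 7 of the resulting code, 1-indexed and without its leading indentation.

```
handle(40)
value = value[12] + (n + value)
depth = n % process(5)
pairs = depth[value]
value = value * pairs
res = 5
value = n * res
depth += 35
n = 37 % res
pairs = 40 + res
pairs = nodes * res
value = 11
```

depth = depth + 35

Transformed code:
handle(40)
value = value[12] + (n + value)
depth = n % process(5)
pairs = depth[value]
value = value * pairs
value = n * 5
depth = depth + 35
n = 37 % 5
pairs = 40 + 5
pairs = nodes * 5
value = 11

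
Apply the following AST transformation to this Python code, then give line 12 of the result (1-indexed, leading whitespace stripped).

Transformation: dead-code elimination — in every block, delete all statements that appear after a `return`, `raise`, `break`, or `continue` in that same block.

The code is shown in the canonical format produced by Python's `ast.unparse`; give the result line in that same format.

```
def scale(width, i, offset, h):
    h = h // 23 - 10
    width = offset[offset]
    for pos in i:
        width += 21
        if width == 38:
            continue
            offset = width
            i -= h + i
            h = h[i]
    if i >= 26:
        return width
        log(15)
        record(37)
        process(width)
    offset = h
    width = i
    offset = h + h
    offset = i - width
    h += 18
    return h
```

Transformed code:
def scale(width, i, offset, h):
    h = h // 23 - 10
    width = offset[offset]
    for pos in i:
        width += 21
        if width == 38:
            continue
    if i >= 26:
        return width
    offset = h
    width = i
    offset = h + h
    offset = i - width
    h += 18
    return h

offset = h + h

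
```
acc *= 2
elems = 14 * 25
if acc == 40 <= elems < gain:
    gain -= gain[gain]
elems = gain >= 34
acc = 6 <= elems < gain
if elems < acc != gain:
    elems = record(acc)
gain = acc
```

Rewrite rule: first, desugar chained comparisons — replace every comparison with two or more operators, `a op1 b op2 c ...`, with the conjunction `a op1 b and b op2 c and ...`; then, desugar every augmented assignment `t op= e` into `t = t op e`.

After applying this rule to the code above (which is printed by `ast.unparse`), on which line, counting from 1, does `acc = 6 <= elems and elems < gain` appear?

6

Transformed code:
acc = acc * 2
elems = 14 * 25
if acc == 40 and 40 <= elems and (elems < gain):
    gain = gain - gain[gain]
elems = gain >= 34
acc = 6 <= elems and elems < gain
if elems < acc and acc != gain:
    elems = record(acc)
gain = acc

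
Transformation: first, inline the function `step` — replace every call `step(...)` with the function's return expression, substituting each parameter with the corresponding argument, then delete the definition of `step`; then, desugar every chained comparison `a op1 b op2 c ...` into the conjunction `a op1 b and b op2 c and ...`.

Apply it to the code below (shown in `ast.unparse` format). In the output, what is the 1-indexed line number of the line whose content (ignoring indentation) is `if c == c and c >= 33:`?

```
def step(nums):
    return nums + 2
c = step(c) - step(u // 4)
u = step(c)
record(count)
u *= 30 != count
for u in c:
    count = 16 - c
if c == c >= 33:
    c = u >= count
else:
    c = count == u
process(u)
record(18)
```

7

Transformed code:
c = c + 2 - (u // 4 + 2)
u = c + 2
record(count)
u *= 30 != count
for u in c:
    count = 16 - c
if c == c and c >= 33:
    c = u >= count
else:
    c = count == u
process(u)
record(18)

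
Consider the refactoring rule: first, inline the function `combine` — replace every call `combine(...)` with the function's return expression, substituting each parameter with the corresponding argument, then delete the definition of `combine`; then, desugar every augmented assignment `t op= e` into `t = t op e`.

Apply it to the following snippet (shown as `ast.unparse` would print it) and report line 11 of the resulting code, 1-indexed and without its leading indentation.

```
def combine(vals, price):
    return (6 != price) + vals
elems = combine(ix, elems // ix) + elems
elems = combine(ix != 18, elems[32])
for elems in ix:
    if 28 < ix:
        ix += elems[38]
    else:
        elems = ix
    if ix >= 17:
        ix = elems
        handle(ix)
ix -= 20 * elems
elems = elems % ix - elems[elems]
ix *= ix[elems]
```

Transformed code:
elems = (6 != elems // ix) + ix + elems
elems = (6 != elems[32]) + (ix != 18)
for elems in ix:
    if 28 < ix:
        ix = ix + elems[38]
    else:
        elems = ix
    if ix >= 17:
        ix = elems
        handle(ix)
ix = ix - 20 * elems
elems = elems % ix - elems[elems]
ix = ix * ix[elems]

ix = ix - 20 * elems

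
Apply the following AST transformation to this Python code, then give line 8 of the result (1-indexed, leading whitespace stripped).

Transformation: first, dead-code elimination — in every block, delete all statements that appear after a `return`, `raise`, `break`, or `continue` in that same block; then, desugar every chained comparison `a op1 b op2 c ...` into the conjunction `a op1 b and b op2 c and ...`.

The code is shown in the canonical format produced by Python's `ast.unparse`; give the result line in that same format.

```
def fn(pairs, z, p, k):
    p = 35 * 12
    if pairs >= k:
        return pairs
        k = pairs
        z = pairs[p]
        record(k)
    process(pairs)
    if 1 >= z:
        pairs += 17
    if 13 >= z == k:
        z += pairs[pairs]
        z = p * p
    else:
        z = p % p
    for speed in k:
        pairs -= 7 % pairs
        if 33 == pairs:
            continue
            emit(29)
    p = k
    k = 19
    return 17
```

Transformed code:
def fn(pairs, z, p, k):
    p = 35 * 12
    if pairs >= k:
        return pairs
    process(pairs)
    if 1 >= z:
        pairs += 17
    if 13 >= z and z == k:
        z += pairs[pairs]
        z = p * p
    else:
        z = p % p
    for speed in k:
        pairs -= 7 % pairs
        if 33 == pairs:
            continue
    p = k
    k = 19
    return 17

if 13 >= z and z == k:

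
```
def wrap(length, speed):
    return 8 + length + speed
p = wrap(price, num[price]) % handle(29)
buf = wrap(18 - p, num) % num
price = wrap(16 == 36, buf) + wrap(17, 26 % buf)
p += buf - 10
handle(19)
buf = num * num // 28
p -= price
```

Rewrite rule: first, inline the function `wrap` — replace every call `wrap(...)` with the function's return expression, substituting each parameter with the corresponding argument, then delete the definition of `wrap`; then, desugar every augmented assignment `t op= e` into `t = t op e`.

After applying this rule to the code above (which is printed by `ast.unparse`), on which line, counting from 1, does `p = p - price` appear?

Transformed code:
p = (8 + price + num[price]) % handle(29)
buf = (8 + (18 - p) + num) % num
price = 8 + (16 == 36) + buf + (8 + 17 + 26 % buf)
p = p + (buf - 10)
handle(19)
buf = num * num // 28
p = p - price

7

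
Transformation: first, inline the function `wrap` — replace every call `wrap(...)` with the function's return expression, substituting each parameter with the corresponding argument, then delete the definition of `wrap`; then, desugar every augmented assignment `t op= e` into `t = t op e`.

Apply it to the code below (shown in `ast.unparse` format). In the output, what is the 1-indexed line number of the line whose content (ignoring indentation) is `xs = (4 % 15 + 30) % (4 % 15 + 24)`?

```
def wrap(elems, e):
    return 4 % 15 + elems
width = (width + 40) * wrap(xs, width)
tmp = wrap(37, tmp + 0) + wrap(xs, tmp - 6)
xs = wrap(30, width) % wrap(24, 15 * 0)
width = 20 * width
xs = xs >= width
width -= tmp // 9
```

3

Transformed code:
width = (width + 40) * (4 % 15 + xs)
tmp = 4 % 15 + 37 + (4 % 15 + xs)
xs = (4 % 15 + 30) % (4 % 15 + 24)
width = 20 * width
xs = xs >= width
width = width - tmp // 9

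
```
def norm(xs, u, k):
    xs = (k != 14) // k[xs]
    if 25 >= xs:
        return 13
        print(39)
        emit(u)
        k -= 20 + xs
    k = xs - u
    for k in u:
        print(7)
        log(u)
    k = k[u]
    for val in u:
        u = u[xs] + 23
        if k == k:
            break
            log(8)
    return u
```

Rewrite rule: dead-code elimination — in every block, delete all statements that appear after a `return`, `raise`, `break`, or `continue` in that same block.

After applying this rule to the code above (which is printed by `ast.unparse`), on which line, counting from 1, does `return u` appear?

Transformed code:
def norm(xs, u, k):
    xs = (k != 14) // k[xs]
    if 25 >= xs:
        return 13
    k = xs - u
    for k in u:
        print(7)
        log(u)
    k = k[u]
    for val in u:
        u = u[xs] + 23
        if k == k:
            break
    return u

14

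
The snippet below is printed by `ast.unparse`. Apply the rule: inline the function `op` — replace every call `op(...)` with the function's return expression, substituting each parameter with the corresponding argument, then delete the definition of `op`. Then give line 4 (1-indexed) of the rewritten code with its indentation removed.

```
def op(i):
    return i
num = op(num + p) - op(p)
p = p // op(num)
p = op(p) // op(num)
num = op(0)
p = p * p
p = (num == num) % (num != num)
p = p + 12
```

Transformed code:
num = num + p - p
p = p // num
p = p // num
num = 0
p = p * p
p = (num == num) % (num != num)
p = p + 12

num = 0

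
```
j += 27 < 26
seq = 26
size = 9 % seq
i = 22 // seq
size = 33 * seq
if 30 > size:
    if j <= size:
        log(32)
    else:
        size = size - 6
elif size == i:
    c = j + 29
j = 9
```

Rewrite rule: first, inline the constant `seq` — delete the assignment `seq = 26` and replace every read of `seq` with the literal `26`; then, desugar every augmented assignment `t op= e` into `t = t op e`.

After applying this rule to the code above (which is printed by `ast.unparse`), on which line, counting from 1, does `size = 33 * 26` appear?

Transformed code:
j = j + (27 < 26)
size = 9 % 26
i = 22 // 26
size = 33 * 26
if 30 > size:
    if j <= size:
        log(32)
    else:
        size = size - 6
elif size == i:
    c = j + 29
j = 9

4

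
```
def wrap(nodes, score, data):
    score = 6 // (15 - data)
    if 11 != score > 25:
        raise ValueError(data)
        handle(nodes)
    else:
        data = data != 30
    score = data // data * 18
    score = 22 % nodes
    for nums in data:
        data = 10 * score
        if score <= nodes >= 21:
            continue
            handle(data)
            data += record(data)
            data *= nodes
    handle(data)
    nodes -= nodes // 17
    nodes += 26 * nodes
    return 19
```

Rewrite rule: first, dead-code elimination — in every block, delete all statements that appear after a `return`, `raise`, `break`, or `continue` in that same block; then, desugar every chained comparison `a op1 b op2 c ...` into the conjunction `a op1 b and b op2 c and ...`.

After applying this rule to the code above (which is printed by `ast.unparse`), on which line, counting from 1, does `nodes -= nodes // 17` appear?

Transformed code:
def wrap(nodes, score, data):
    score = 6 // (15 - data)
    if 11 != score and score > 25:
        raise ValueError(data)
    else:
        data = data != 30
    score = data // data * 18
    score = 22 % nodes
    for nums in data:
        data = 10 * score
        if score <= nodes and nodes >= 21:
            continue
    handle(data)
    nodes -= nodes // 17
    nodes += 26 * nodes
    return 19

14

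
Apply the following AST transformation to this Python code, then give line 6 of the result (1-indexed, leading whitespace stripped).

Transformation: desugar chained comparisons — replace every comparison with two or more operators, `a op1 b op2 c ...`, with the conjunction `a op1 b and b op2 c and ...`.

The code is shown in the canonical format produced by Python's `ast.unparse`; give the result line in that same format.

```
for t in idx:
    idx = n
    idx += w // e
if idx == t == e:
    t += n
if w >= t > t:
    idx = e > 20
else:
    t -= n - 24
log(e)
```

if w >= t and t > t:

Transformed code:
for t in idx:
    idx = n
    idx += w // e
if idx == t and t == e:
    t += n
if w >= t and t > t:
    idx = e > 20
else:
    t -= n - 24
log(e)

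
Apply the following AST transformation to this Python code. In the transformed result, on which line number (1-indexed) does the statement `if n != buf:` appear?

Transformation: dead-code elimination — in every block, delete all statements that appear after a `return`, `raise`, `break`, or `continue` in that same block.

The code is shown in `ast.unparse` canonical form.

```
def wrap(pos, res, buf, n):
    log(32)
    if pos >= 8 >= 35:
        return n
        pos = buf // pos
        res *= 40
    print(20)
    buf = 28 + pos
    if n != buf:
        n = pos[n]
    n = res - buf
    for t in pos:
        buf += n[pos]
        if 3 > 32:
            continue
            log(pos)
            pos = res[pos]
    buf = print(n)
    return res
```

7

Transformed code:
def wrap(pos, res, buf, n):
    log(32)
    if pos >= 8 >= 35:
        return n
    print(20)
    buf = 28 + pos
    if n != buf:
        n = pos[n]
    n = res - buf
    for t in pos:
        buf += n[pos]
        if 3 > 32:
            continue
    buf = print(n)
    return res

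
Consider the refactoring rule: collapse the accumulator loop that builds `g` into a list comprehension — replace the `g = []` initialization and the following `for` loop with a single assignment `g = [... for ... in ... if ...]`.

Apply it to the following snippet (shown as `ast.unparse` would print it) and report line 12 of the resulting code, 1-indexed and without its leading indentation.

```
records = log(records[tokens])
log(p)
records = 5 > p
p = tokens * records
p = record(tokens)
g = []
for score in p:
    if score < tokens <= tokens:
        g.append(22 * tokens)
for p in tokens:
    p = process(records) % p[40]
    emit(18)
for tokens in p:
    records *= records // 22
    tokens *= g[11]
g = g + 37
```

tokens *= g[11]

Transformed code:
records = log(records[tokens])
log(p)
records = 5 > p
p = tokens * records
p = record(tokens)
g = [22 * tokens for score in p if score < tokens <= tokens]
for p in tokens:
    p = process(records) % p[40]
    emit(18)
for tokens in p:
    records *= records // 22
    tokens *= g[11]
g = g + 37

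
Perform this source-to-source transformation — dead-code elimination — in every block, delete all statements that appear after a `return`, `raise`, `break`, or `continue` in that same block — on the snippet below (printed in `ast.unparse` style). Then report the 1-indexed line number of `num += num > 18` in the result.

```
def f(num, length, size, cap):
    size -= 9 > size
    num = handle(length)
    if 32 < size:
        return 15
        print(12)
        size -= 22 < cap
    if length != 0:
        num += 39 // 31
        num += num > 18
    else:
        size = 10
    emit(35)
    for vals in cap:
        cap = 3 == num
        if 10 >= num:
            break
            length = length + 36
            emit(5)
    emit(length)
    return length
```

8

Transformed code:
def f(num, length, size, cap):
    size -= 9 > size
    num = handle(length)
    if 32 < size:
        return 15
    if length != 0:
        num += 39 // 31
        num += num > 18
    else:
        size = 10
    emit(35)
    for vals in cap:
        cap = 3 == num
        if 10 >= num:
            break
    emit(length)
    return length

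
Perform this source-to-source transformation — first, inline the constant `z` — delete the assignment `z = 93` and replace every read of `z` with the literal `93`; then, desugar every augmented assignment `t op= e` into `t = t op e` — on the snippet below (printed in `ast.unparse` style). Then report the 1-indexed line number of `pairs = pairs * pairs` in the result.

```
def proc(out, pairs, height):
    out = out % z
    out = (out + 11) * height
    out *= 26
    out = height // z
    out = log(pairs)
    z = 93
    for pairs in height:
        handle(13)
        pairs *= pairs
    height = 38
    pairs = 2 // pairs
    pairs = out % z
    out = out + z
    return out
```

9

Transformed code:
def proc(out, pairs, height):
    out = out % 93
    out = (out + 11) * height
    out = out * 26
    out = height // 93
    out = log(pairs)
    for pairs in height:
        handle(13)
        pairs = pairs * pairs
    height = 38
    pairs = 2 // pairs
    pairs = out % 93
    out = out + 93
    return out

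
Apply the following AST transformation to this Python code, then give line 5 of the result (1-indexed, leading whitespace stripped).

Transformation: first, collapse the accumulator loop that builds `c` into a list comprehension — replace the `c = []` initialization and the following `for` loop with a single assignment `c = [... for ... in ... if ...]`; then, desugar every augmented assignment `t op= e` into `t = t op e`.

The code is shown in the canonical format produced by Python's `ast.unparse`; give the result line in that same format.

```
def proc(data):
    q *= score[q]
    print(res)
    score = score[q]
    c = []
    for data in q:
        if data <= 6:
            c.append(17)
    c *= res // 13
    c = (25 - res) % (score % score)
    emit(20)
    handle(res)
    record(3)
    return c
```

Transformed code:
def proc(data):
    q = q * score[q]
    print(res)
    score = score[q]
    c = [17 for data in q if data <= 6]
    c = c * (res // 13)
    c = (25 - res) % (score % score)
    emit(20)
    handle(res)
    record(3)
    return c

c = [17 for data in q if data <= 6]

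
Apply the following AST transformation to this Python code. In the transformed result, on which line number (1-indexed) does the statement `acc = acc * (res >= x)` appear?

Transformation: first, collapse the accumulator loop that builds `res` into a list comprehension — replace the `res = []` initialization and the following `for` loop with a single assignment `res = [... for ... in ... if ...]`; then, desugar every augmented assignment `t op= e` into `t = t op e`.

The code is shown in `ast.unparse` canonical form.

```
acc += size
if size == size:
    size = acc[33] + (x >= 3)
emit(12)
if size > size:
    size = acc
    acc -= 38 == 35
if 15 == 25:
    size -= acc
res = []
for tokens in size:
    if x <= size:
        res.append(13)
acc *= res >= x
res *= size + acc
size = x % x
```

Transformed code:
acc = acc + size
if size == size:
    size = acc[33] + (x >= 3)
emit(12)
if size > size:
    size = acc
    acc = acc - (38 == 35)
if 15 == 25:
    size = size - acc
res = [13 for tokens in size if x <= size]
acc = acc * (res >= x)
res = res * (size + acc)
size = x % x

11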